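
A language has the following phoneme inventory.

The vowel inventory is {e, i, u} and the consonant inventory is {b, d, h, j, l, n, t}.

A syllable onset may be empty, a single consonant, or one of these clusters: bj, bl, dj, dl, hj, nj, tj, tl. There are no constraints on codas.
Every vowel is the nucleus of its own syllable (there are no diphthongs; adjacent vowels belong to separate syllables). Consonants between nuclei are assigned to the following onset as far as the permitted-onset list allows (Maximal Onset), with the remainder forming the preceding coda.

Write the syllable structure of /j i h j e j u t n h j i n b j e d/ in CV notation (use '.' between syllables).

CV.CCV.CVCC.CCVC.CCVC

The vowels are i, e, u, i, e — 5 nuclei, so 5 syllables.
/i…e/ gap (V1→V2): cluster /hj/ — /hj/ is itself a permitted onset, so the whole cluster goes right; preceding coda = ∅.
/e…u/ gap (V2→V3): just /j/ — single C goes to the following onset.
/u…i/ gap (V3→V4): /tnhj/ — longest licit onset from the right is /hj/, leaving /tn/ as coda.
/i…e/ gap (V4→V5): cluster /nbj/ — the longest permitted-onset suffix is /bj/; onset = /bj/, preceding coda = /n/.
Result: ji.hje.jutn.hjin.bjed.
Mapping each syllable to C/V: /ji/ → CV, /hje/ → CCV, /jutn/ → CVCC, /hjin/ → CCVC, /bjed/ → CCVC.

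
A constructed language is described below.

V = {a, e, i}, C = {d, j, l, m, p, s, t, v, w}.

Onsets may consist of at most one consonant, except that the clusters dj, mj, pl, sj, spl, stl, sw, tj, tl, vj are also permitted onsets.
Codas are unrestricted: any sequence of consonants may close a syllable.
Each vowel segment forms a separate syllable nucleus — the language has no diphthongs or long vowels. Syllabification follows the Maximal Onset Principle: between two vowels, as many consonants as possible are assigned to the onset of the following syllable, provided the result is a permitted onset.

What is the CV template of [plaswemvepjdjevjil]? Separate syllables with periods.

The vowels are a, e, e, e, i — 5 nuclei, so 5 syllables.
V1 /a/ – V2 /e/: /sw/ — entire cluster is a permitted onset → onset /sw/, coda ∅.
V2 /e/ – V3 /e/: /mv/; trying suffixes from longest down, /v/ is the first permitted one, so coda /m/ | onset /v/.
V3 /e/ – V4 /e/: /pjdj/; trying suffixes from longest down, /dj/ is the first permitted one, so coda /pj/ | onset /dj/.
V4 /e/ – V5 /i/: /vj/ — entire cluster is a permitted onset → onset /vj/, coda ∅.
So the parse is pla.swem.vepj.dje.vjil.
Mapping each syllable to C/V: /pla/ → CCV, /swem/ → CCVC, /vepj/ → CVCC, /dje/ → CCV, /vjil/ → CCVC.

CCV.CCVC.CVCC.CCV.CCVC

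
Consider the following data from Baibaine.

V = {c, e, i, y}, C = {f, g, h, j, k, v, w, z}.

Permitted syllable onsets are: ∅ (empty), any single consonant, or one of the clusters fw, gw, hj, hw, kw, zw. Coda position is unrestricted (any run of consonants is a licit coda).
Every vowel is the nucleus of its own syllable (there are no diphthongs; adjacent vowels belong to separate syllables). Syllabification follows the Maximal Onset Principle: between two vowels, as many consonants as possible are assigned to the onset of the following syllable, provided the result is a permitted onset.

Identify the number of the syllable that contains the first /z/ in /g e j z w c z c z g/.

2

The vowels are e, c, c — 3 nuclei, so 3 syllables.
Between /e/ (V1) and /c/ (V2): /jzw/; trying suffixes from longest down, /zw/ is the first permitted one, so coda /j/ | onset /zw/.
Between /c/ (V2) and /c/ (V3): just /z/ — single C goes to the following onset.
Syllabification: gej.zwc.zczg.
The first /z/ is in the onset of syllable 2 (/zwc/).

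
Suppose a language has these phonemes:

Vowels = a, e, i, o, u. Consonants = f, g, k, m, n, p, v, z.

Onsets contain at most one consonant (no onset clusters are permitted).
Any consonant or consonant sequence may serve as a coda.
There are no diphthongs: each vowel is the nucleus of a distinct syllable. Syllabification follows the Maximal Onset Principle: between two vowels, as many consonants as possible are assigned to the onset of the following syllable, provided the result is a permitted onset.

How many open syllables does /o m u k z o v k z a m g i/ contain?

The vowels are o, u, o, a, i — 5 nuclei, so 5 syllables.
Between /o/ (V1) and /u/ (V2): /m/ → onset of the next syllable (single consonants are always licit onsets).
Between /u/ (V2) and /o/ (V3): /kz/; trying suffixes from longest down, /z/ is the first permitted one, so coda /k/ | onset /z/.
Between /o/ (V3) and /a/ (V4): cluster /vkz/ — the longest permitted-onset suffix is /z/; onset = /z/, preceding coda = /vk/.
Between /a/ (V4) and /i/ (V5): cluster /mg/ — the longest permitted-onset suffix is /g/; onset = /g/, preceding coda = /m/.
Syllabification: o.muk.zovk.zam.gi.
Classifying each syllable: /o/ (open), /muk/ (closed), /zovk/ (closed), /zam/ (closed), /gi/ (open).
Open syllables: 2.

2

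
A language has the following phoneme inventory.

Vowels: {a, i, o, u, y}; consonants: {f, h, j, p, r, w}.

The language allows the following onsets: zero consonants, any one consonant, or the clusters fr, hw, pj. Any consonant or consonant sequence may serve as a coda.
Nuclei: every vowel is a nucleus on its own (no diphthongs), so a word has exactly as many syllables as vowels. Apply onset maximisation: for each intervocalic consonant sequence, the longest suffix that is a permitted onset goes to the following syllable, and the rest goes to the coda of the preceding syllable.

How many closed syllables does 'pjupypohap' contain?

1

Nuclei (vowels): u, y, o, a → 4 syllables.
/u…y/ gap (V1→V2): /p/ → onset of the next syllable (single consonants are always licit onsets).
/y…o/ gap (V2→V3): just /p/ — single C goes to the following onset.
/o…a/ gap (V3→V4): /h/ → onset of the next syllable (single consonants are always licit onsets).
Putting it together: pju.py.po.hap.
Classifying each syllable: /pju/ (open), /py/ (open), /po/ (open), /hap/ (closed).
Closed syllables: 1.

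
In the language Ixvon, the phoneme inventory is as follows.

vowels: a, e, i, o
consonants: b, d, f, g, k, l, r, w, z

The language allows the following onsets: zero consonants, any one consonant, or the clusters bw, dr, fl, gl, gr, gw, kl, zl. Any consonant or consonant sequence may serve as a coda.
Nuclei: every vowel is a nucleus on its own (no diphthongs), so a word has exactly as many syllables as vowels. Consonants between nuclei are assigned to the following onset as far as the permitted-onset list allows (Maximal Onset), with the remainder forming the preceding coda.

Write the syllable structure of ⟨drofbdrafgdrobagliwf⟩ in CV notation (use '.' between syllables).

Nuclei (vowels): o, a, o, a, i → 5 syllables.
Between /o/ (V1) and /a/ (V2): /fbdr/; trying suffixes from longest down, /dr/ is the first permitted one, so coda /fb/ | onset /dr/.
Between /a/ (V2) and /o/ (V3): /fgdr/ — longest licit onset from the right is /dr/, leaving /fg/ as coda.
Between /o/ (V3) and /a/ (V4): /b/ is a single consonant, so it becomes the next onset.
Between /a/ (V4) and /i/ (V5): /gl/ is a licit onset in full, so it all attaches to the next syllable.
Result: drofb.drafg.dro.ba.gliwf.
Mapping each syllable to C/V: /drofb/ → CCVCC, /drafg/ → CCVCC, /dro/ → CCV, /ba/ → CV, /gliwf/ → CCVCC.

CCVCC.CCVCC.CCV.CV.CCVCC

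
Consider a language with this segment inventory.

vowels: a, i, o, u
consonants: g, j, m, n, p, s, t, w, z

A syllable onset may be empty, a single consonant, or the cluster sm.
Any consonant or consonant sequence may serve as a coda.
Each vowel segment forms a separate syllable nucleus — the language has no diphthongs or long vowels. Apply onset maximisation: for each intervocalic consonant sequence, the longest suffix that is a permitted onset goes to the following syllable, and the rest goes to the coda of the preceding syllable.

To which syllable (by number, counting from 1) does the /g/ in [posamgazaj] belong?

3

Nuclei (vowels): o, a, a, a → 4 syllables.
σ1/σ2 boundary: /s/ → onset of the next syllable (single consonants are always licit onsets).
σ2/σ3 boundary: /mg/ — longest licit onset from the right is /g/, leaving /m/ as coda.
σ3/σ4 boundary: /z/ is a single consonant, so it becomes the next onset.
So the parse is po.sam.ga.zaj.
The /g/ is in the onset of syllable 3 (/ga/).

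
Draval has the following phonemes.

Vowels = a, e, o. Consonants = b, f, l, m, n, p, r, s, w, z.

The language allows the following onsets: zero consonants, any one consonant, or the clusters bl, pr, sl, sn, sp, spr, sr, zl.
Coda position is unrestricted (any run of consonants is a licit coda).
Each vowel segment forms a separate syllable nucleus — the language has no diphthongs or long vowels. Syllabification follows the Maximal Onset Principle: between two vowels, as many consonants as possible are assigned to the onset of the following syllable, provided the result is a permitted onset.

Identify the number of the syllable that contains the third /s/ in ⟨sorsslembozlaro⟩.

Nuclei (vowels): o, e, o, a, o → 5 syllables.
V1 /o/ – V2 /e/: /rssl/; trying suffixes from longest down, /sl/ is the first permitted one, so coda /rs/ | onset /sl/.
V2 /e/ – V3 /o/: /mb/ — longest licit onset from the right is /b/, leaving /m/ as coda.
V3 /o/ – V4 /a/: /zl/ is a licit onset in full, so it all attaches to the next syllable.
V4 /a/ – V5 /o/: /r/ is a single consonant, so it becomes the next onset.
So the parse is sors.slem.bo.zla.ro.
The third /s/ is in the onset of syllable 2 (/slem/).

2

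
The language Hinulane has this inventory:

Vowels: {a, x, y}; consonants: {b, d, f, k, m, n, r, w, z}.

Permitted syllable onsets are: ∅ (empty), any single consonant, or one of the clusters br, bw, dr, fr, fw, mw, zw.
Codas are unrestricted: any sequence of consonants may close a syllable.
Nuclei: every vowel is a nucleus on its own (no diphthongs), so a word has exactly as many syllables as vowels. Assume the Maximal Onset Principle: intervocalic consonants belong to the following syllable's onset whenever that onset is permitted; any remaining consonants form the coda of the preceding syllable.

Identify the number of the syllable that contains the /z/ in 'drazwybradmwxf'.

Vowels present: a, y, a, x; each is a nucleus, giving 4 syllables.
V1 /a/ – V2 /y/: cluster /zw/ — /zw/ is itself a permitted onset, so the whole cluster goes right; preceding coda = ∅.
V2 /y/ – V3 /a/: /br/ is a licit onset in full, so it all attaches to the next syllable.
V3 /a/ – V4 /x/: /dmw/; trying suffixes from longest down, /mw/ is the first permitted one, so coda /d/ | onset /mw/.
So the parse is dra.zwy.brad.mwxf.
The /z/ is in the onset of syllable 2 (/zwy/).

2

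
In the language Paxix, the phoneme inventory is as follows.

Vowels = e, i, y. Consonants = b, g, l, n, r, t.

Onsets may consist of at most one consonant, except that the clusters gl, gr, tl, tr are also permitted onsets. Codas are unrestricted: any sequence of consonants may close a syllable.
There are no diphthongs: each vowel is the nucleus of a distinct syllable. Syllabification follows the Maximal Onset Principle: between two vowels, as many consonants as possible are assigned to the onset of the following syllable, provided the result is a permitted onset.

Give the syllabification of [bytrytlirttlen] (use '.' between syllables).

Vowels present: y, y, i, e; each is a nucleus, giving 4 syllables.
V1 /y/ – V2 /y/: cluster /tr/ — /tr/ is itself a permitted onset, so the whole cluster goes right; preceding coda = ∅.
V2 /y/ – V3 /i/: /tl/ — entire cluster is a permitted onset → onset /tl/, coda ∅.
V3 /i/ – V4 /e/: /rttl/; trying suffixes from longest down, /tl/ is the first permitted one, so coda /rt/ | onset /tl/.

by.try.tlirt.tlen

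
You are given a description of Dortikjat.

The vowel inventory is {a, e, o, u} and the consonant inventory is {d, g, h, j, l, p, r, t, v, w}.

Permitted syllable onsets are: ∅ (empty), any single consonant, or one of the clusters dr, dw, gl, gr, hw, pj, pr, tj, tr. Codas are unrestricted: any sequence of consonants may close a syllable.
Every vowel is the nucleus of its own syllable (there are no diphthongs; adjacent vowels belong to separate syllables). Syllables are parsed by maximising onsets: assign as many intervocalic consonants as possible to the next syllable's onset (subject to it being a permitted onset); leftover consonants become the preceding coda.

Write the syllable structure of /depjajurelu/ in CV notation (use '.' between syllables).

Nuclei (vowels): e, a, u, e, u → 5 syllables.
σ1/σ2 boundary: cluster /pj/ — /pj/ is itself a permitted onset, so the whole cluster goes right; preceding coda = ∅.
σ2/σ3 boundary: /j/ is a single consonant, so it becomes the next onset.
σ3/σ4 boundary: just /r/ — single C goes to the following onset.
σ4/σ5 boundary: just /l/ — single C goes to the following onset.
Result: de.pja.ju.re.lu.
Mapping each syllable to C/V: /de/ → CV, /pja/ → CCV, /ju/ → CV, /re/ → CV, /lu/ → CV.

CV.CCV.CV.CV.CV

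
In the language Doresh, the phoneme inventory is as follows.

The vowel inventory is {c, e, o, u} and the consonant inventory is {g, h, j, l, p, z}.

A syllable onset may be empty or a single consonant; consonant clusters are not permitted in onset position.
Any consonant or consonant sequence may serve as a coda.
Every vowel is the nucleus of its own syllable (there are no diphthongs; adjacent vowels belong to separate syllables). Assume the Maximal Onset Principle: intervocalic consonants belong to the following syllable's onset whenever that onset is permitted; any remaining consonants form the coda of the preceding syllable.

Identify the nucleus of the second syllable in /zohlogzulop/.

The vowels are o, o, u, o — 4 nuclei, so 4 syllables.
The second nucleus (vowel 2 from the left) is /o/.

o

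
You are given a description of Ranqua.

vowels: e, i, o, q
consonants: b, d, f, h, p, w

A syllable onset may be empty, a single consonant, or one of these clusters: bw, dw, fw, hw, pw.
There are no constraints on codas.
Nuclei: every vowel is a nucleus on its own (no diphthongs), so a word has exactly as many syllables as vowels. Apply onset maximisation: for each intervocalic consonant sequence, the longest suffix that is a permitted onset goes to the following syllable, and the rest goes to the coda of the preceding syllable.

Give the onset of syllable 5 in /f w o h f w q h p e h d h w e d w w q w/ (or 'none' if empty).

w

The vowels are o, q, e, e, q — 5 nuclei, so 5 syllables.
V1 /o/ – V2 /q/: cluster /hfw/ — the longest permitted-onset suffix is /fw/; onset = /fw/, preceding coda = /h/.
V2 /q/ – V3 /e/: /hp/; trying suffixes from longest down, /p/ is the first permitted one, so coda /h/ | onset /p/.
V3 /e/ – V4 /e/: /hdhw/; trying suffixes from longest down, /hw/ is the first permitted one, so coda /hd/ | onset /hw/.
V4 /e/ – V5 /q/: /dww/ splits as /dw/ + /w/ (/w/ is the longest suffix that is a licit onset).
Result: fwoh.fwqh.pehd.hwedw.wqw.
Syllable 5 is /wqw/: onset /w/, nucleus /q/, coda /w/.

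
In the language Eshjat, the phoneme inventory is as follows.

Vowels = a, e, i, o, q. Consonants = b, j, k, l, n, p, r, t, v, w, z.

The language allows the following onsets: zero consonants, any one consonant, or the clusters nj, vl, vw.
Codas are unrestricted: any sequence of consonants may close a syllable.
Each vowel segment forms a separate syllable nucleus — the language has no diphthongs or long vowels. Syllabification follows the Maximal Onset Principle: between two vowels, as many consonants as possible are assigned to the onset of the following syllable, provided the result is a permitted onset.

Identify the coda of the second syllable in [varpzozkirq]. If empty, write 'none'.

z

The vowels are a, o, i, q — 4 nuclei, so 4 syllables.
σ1/σ2 boundary: /rpz/ — longest licit onset from the right is /z/, leaving /rp/ as coda.
σ2/σ3 boundary: cluster /zk/ — the longest permitted-onset suffix is /k/; onset = /k/, preceding coda = /z/.
σ3/σ4 boundary: /r/ is a single consonant, so it becomes the next onset.
Result: varp.zoz.ki.rq.
Syllable 2 is /zoz/: onset /z/, nucleus /o/, coda /z/.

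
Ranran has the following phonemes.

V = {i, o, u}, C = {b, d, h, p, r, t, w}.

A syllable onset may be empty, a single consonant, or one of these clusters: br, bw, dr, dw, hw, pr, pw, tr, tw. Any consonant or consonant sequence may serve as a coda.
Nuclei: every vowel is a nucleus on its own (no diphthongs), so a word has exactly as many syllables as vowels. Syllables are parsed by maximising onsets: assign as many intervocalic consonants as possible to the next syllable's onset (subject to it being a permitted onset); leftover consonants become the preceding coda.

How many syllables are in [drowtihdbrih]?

3

Vowels present: o, i, i; each is a nucleus, giving 3 syllables.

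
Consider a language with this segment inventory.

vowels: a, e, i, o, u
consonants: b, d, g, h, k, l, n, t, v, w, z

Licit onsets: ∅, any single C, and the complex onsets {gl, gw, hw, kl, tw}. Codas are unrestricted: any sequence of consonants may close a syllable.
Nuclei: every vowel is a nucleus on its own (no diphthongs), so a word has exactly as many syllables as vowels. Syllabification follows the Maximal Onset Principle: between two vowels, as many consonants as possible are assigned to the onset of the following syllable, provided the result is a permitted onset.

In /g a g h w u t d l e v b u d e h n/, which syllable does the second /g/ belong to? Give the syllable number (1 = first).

1

Vowels present: a, u, e, u, e; each is a nucleus, giving 5 syllables.
Between /a/ (V1) and /u/ (V2): /ghw/ — longest licit onset from the right is /hw/, leaving /g/ as coda.
Between /u/ (V2) and /e/ (V3): /tdl/; trying suffixes from longest down, /l/ is the first permitted one, so coda /td/ | onset /l/.
Between /e/ (V3) and /u/ (V4): /vb/ — longest licit onset from the right is /b/, leaving /v/ as coda.
Between /u/ (V4) and /e/ (V5): just /d/ — single C goes to the following onset.
Result: gag.hwutd.lev.bu.dehn.
The second /g/ is in the coda of syllable 1 (/gag/).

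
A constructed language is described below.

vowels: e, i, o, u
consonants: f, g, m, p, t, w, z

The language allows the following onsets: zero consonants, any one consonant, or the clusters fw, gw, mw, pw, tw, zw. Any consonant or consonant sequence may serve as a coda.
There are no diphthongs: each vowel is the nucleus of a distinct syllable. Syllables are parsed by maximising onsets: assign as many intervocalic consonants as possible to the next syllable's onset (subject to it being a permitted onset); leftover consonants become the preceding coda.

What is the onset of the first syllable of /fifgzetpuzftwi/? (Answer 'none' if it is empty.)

f

The vowels are i, e, u, i — 4 nuclei, so 4 syllables.
σ1/σ2 boundary: /fgz/; trying suffixes from longest down, /z/ is the first permitted one, so coda /fg/ | onset /z/.
σ2/σ3 boundary: /tp/ — longest licit onset from the right is /p/, leaving /t/ as coda.
σ3/σ4 boundary: /zftw/ splits as /zf/ + /tw/ (/tw/ is the longest suffix that is a licit onset).
Putting it together: fifg.zet.puzf.twi.
Syllable 1 is /fifg/: onset /f/, nucleus /i/, coda /fg/.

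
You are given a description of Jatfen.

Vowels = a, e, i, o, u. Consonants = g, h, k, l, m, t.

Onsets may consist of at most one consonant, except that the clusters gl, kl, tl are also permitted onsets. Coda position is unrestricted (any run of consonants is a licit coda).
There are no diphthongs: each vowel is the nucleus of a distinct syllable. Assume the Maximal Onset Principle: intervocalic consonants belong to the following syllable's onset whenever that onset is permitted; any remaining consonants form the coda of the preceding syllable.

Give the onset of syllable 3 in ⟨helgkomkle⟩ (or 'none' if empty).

Nuclei (vowels): e, o, e → 3 syllables.
σ1/σ2 boundary: /lgk/ splits as /lg/ + /k/ (/k/ is the longest suffix that is a licit onset).
σ2/σ3 boundary: /mkl/ — longest licit onset from the right is /kl/, leaving /m/ as coda.
Putting it together: helg.kom.kle.
Syllable 3 is /kle/: onset /kl/, nucleus /e/, coda ∅.

kl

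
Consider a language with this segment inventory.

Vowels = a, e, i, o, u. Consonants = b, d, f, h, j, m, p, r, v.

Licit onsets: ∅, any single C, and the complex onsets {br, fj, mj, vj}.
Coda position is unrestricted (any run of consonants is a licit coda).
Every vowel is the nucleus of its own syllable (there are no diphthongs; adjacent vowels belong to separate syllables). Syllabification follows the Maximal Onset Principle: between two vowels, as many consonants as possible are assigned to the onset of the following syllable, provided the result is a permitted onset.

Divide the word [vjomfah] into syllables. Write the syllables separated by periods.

The vowels are o, a — 2 nuclei, so 2 syllables.
σ1/σ2 boundary: /mf/; trying suffixes from longest down, /f/ is the first permitted one, so coda /m/ | onset /f/.

vjom.fah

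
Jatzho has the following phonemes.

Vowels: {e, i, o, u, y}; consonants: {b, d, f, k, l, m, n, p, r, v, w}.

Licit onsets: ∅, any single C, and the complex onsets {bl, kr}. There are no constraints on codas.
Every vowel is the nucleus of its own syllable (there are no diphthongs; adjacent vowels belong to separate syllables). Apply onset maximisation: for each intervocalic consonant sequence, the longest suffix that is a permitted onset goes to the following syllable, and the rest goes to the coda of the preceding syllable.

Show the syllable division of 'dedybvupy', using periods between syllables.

Vowels present: e, y, u, y; each is a nucleus, giving 4 syllables.
Between /e/ (V1) and /y/ (V2): /d/ → onset of the next syllable (single consonants are always licit onsets).
Between /y/ (V2) and /u/ (V3): /bv/ splits as /b/ + /v/ (/v/ is the longest suffix that is a licit onset).
Between /u/ (V3) and /y/ (V4): just /p/ — single C goes to the following onset.

de.dyb.vu.py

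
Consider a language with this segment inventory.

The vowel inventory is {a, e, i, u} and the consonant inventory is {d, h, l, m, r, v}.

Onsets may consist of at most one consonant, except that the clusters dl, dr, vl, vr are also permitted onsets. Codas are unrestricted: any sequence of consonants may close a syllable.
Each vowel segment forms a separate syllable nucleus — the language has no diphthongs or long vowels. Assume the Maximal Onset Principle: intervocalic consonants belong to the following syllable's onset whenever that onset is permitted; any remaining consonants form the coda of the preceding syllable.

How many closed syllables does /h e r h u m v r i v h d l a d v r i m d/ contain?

5

Nuclei (vowels): e, u, i, a, i → 5 syllables.
σ1/σ2 boundary: /rh/; trying suffixes from longest down, /h/ is the first permitted one, so coda /r/ | onset /h/.
σ2/σ3 boundary: /mvr/ splits as /m/ + /vr/ (/vr/ is the longest suffix that is a licit onset).
σ3/σ4 boundary: /vhdl/ splits as /vh/ + /dl/ (/dl/ is the longest suffix that is a licit onset).
σ4/σ5 boundary: cluster /dvr/ — the longest permitted-onset suffix is /vr/; onset = /vr/, preceding coda = /d/.
Putting it together: her.hum.vrivh.dlad.vrimd.
Classifying each syllable: /her/ (closed), /hum/ (closed), /vrivh/ (closed), /dlad/ (closed), /vrimd/ (closed).
Closed syllables: 5.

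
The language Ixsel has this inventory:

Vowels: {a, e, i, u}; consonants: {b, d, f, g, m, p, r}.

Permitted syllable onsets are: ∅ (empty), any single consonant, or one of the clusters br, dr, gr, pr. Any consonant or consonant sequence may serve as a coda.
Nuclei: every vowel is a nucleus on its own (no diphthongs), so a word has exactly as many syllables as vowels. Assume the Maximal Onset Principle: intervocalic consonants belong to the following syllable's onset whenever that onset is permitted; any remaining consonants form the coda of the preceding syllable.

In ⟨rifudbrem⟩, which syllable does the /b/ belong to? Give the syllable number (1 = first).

The vowels are i, u, e — 3 nuclei, so 3 syllables.
V1 /i/ – V2 /u/: /f/ is a single consonant, so it becomes the next onset.
V2 /u/ – V3 /e/: /dbr/ splits as /d/ + /br/ (/br/ is the longest suffix that is a licit onset).
So the parse is ri.fud.brem.
The /b/ is in the onset of syllable 3 (/brem/).

3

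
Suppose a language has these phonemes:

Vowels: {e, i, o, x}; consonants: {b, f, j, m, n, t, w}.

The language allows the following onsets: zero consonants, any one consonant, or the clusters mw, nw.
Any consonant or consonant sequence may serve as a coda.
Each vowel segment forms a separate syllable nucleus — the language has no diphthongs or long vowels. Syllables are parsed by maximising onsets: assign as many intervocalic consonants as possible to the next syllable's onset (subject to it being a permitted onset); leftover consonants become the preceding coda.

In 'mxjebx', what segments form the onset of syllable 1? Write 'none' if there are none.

The vowels are x, e, x — 3 nuclei, so 3 syllables.
V1 /x/ – V2 /e/: /j/ → onset of the next syllable (single consonants are always licit onsets).
V2 /e/ – V3 /x/: just /b/ — single C goes to the following onset.
Result: mx.je.bx.
Syllable 1 is /mx/: onset /m/, nucleus /x/, coda ∅.

m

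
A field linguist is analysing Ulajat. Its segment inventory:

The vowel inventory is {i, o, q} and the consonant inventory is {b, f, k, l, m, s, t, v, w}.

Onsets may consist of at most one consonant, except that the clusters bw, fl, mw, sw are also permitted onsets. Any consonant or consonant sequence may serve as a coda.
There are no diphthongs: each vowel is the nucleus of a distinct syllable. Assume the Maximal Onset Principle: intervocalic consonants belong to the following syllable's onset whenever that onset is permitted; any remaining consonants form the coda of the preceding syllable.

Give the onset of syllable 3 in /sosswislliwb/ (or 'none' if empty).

l

Nuclei (vowels): o, i, i → 3 syllables.
V1 /o/ – V2 /i/: cluster /ssw/ — the longest permitted-onset suffix is /sw/; onset = /sw/, preceding coda = /s/.
V2 /i/ – V3 /i/: /sll/; trying suffixes from longest down, /l/ is the first permitted one, so coda /sl/ | onset /l/.
So the parse is sos.swisl.liwb.
Syllable 3 is /liwb/: onset /l/, nucleus /i/, coda /wb/.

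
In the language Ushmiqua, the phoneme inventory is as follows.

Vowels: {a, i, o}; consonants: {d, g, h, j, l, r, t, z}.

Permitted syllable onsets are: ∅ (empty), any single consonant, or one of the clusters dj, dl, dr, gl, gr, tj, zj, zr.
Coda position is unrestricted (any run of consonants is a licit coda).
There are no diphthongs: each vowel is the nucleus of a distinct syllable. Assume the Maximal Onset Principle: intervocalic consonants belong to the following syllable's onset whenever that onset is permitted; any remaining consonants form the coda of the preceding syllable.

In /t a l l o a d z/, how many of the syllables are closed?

Vowels present: a, o, a; each is a nucleus, giving 3 syllables.
Between /a/ (V1) and /o/ (V2): cluster /ll/ — the longest permitted-onset suffix is /l/; onset = /l/, preceding coda = /l/.
Between /o/ (V2) and /a/ (V3): nothing intervenes; syllable break is V.V.
Syllabification: tal.lo.adz.
Classifying each syllable: /tal/ (closed), /lo/ (open), /adz/ (closed).
Closed syllables: 2.

2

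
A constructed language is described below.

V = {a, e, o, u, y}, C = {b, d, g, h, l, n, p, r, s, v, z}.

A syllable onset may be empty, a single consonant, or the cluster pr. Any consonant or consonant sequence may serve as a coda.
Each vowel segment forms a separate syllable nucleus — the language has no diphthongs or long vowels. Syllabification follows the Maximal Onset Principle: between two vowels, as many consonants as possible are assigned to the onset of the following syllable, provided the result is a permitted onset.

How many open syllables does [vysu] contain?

2

Vowels present: y, u; each is a nucleus, giving 2 syllables.
V1 /y/ – V2 /u/: just /s/ — single C goes to the following onset.
Result: vy.su.
Classifying each syllable: /vy/ (open), /su/ (open).
Open syllables: 2.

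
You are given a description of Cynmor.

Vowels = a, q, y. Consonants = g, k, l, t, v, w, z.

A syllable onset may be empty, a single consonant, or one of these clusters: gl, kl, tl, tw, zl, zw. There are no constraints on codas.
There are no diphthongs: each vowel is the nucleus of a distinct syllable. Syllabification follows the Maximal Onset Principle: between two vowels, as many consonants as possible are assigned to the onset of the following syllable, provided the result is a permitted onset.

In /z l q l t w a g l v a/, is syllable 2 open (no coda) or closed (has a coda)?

Vowels present: q, a, a; each is a nucleus, giving 3 syllables.
V1 /q/ – V2 /a/: cluster /ltw/ — the longest permitted-onset suffix is /tw/; onset = /tw/, preceding coda = /l/.
V2 /a/ – V3 /a/: cluster /glv/ — the longest permitted-onset suffix is /v/; onset = /v/, preceding coda = /gl/.
Result: zlql.twagl.va.
Syllable 2 is /twagl/ with coda /gl/, so it is closed.

closed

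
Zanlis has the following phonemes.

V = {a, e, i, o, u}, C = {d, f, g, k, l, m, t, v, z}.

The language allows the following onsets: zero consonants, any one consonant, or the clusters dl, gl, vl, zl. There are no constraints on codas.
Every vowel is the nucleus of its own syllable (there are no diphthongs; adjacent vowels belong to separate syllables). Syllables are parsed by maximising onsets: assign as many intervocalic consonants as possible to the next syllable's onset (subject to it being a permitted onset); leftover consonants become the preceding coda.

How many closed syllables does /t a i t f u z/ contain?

The vowels are a, i, u — 3 nuclei, so 3 syllables.
Between /a/ (V1) and /i/ (V2): nothing intervenes; syllable break is V.V.
Between /i/ (V2) and /u/ (V3): /tf/; trying suffixes from longest down, /f/ is the first permitted one, so coda /t/ | onset /f/.
Result: ta.it.fuz.
Classifying each syllable: /ta/ (open), /it/ (closed), /fuz/ (closed).
Closed syllables: 2.

2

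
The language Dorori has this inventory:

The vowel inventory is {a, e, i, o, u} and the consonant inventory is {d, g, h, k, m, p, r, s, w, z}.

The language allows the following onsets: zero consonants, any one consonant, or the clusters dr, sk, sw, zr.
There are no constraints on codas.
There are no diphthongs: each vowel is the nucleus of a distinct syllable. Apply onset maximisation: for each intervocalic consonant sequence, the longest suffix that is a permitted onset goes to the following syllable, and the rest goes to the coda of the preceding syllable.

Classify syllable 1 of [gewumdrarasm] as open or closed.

open

The vowels are e, u, a, a — 4 nuclei, so 4 syllables.
/e…u/ gap (V1→V2): just /w/ — single C goes to the following onset.
/u…a/ gap (V2→V3): /mdr/ splits as /m/ + /dr/ (/dr/ is the longest suffix that is a licit onset).
/a…a/ gap (V3→V4): /r/ → onset of the next syllable (single consonants are always licit onsets).
So the parse is ge.wum.dra.rasm.
Syllable 1 is /ge/; it ends in its nucleus with no coda, so it is open.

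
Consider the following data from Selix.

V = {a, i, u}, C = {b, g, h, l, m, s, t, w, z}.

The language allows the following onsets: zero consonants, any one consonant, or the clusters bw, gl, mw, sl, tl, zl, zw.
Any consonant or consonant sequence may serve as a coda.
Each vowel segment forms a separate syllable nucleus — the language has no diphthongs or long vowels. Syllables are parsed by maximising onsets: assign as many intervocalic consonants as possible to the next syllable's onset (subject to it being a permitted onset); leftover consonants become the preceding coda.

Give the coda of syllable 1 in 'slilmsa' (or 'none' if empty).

lm

Vowels present: i, a; each is a nucleus, giving 2 syllables.
Between /i/ (V1) and /a/ (V2): /lms/ — longest licit onset from the right is /s/, leaving /lm/ as coda.
Syllabification: slilm.sa.
Syllable 1 is /slilm/: onset /sl/, nucleus /i/, coda /lm/.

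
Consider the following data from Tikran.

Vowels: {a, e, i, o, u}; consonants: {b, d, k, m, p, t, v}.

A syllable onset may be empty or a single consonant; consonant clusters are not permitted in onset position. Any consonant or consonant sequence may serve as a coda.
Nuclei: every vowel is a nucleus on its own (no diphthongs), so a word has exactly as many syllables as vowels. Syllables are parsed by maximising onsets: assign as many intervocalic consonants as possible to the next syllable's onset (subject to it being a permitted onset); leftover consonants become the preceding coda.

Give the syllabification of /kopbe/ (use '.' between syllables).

The vowels are o, e — 2 nuclei, so 2 syllables.
/o…e/ gap (V1→V2): /pb/ splits as /p/ + /b/ (/b/ is the longest suffix that is a licit onset).

kop.be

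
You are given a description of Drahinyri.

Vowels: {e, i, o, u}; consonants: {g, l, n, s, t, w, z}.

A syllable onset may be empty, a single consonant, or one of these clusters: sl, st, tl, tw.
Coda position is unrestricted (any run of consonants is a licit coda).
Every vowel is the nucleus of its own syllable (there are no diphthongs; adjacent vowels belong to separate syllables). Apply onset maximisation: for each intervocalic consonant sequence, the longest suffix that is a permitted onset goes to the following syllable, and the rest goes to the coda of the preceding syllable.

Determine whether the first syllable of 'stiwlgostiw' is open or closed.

closed

Vowels present: i, o, i; each is a nucleus, giving 3 syllables.
Between /i/ (V1) and /o/ (V2): cluster /wlg/ — the longest permitted-onset suffix is /g/; onset = /g/, preceding coda = /wl/.
Between /o/ (V2) and /i/ (V3): /st/ — entire cluster is a permitted onset → onset /st/, coda ∅.
Result: stiwl.go.stiw.
Syllable 1 is /stiwl/ with coda /wl/, so it is closed.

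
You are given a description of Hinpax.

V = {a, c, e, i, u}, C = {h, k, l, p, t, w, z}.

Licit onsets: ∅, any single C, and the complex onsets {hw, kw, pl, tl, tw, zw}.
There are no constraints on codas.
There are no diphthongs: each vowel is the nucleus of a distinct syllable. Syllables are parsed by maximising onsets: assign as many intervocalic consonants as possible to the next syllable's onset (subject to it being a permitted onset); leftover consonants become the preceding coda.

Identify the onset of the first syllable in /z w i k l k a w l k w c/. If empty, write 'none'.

Vowels present: i, a, c; each is a nucleus, giving 3 syllables.
Between /i/ (V1) and /a/ (V2): cluster /klk/ — the longest permitted-onset suffix is /k/; onset = /k/, preceding coda = /kl/.
Between /a/ (V2) and /c/ (V3): /wlkw/; trying suffixes from longest down, /kw/ is the first permitted one, so coda /wl/ | onset /kw/.
Result: zwikl.kawl.kwc.
Syllable 1 is /zwikl/: onset /zw/, nucleus /i/, coda /kl/.

zw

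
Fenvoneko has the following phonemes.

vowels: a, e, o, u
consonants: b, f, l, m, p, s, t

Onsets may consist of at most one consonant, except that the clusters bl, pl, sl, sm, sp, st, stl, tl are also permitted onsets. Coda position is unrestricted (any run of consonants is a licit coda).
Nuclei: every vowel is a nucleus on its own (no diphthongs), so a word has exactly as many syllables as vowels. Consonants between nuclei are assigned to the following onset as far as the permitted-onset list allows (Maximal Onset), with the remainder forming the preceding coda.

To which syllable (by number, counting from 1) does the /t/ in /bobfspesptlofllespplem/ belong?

3

The vowels are o, e, o, e, e — 5 nuclei, so 5 syllables.
V1 /o/ – V2 /e/: cluster /bfsp/ — the longest permitted-onset suffix is /sp/; onset = /sp/, preceding coda = /bf/.
V2 /e/ – V3 /o/: /sptl/ splits as /sp/ + /tl/ (/tl/ is the longest suffix that is a licit onset).
V3 /o/ – V4 /e/: /fll/; trying suffixes from longest down, /l/ is the first permitted one, so coda /fl/ | onset /l/.
V4 /e/ – V5 /e/: cluster /sppl/ — the longest permitted-onset suffix is /pl/; onset = /pl/, preceding coda = /sp/.
So the parse is bobf.spesp.tlofl.lesp.plem.
The /t/ is in the onset of syllable 3 (/tlofl/).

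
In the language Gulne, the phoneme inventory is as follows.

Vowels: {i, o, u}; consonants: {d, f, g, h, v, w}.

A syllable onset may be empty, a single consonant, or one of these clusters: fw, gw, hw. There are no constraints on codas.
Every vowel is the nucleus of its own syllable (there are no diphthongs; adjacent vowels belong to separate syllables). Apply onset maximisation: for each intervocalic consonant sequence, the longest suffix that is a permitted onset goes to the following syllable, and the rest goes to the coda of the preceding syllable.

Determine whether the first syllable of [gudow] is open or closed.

The vowels are u, o — 2 nuclei, so 2 syllables.
Between /u/ (V1) and /o/ (V2): /d/ → onset of the next syllable (single consonants are always licit onsets).
Syllabification: gu.dow.
Syllable 1 is /gu/; it ends in its nucleus with no coda, so it is open.

open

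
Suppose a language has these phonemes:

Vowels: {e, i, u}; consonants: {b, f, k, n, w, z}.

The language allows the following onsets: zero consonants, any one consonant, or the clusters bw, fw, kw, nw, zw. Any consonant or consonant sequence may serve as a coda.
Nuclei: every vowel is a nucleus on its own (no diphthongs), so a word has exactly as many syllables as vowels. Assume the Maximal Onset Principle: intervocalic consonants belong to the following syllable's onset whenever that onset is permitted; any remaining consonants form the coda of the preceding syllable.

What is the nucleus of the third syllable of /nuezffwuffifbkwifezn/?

Nuclei (vowels): u, e, u, i, i, e → 6 syllables.
The third nucleus (vowel 3 from the left) is /u/.

u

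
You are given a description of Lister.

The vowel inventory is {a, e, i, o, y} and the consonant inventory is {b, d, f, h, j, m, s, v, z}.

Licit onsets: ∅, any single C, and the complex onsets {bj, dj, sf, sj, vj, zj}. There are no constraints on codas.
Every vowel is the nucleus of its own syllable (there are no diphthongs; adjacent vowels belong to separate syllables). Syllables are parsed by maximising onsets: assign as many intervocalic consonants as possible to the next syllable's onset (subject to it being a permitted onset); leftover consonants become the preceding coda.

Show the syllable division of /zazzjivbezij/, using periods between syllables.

The vowels are a, i, e, i — 4 nuclei, so 4 syllables.
Between /a/ (V1) and /i/ (V2): /zzj/; trying suffixes from longest down, /zj/ is the first permitted one, so coda /z/ | onset /zj/.
Between /i/ (V2) and /e/ (V3): cluster /vb/ — the longest permitted-onset suffix is /b/; onset = /b/, preceding coda = /v/.
Between /e/ (V3) and /i/ (V4): /z/ → onset of the next syllable (single consonants are always licit onsets).

zaz.zjiv.be.zij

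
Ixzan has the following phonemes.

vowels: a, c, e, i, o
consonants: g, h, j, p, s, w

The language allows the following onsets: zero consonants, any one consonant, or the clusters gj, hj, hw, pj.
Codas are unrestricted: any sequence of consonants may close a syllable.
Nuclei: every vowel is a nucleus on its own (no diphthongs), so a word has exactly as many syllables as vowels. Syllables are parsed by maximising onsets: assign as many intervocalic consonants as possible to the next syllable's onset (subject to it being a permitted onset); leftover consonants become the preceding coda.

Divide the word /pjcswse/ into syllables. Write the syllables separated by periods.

Vowels present: c, e; each is a nucleus, giving 2 syllables.
/c…e/ gap (V1→V2): /sws/ splits as /sw/ + /s/ (/s/ is the longest suffix that is a licit onset).

pjcsw.se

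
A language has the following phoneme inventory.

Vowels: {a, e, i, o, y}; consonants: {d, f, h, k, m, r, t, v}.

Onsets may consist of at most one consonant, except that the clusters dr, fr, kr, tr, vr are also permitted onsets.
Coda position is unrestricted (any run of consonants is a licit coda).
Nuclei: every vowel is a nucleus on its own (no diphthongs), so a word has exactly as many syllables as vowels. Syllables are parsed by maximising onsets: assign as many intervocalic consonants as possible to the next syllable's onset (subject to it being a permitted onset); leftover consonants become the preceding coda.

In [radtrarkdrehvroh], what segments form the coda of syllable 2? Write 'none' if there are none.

rk

The vowels are a, a, e, o — 4 nuclei, so 4 syllables.
σ1/σ2 boundary: /dtr/ splits as /d/ + /tr/ (/tr/ is the longest suffix that is a licit onset).
σ2/σ3 boundary: /rkdr/ splits as /rk/ + /dr/ (/dr/ is the longest suffix that is a licit onset).
σ3/σ4 boundary: cluster /hvr/ — the longest permitted-onset suffix is /vr/; onset = /vr/, preceding coda = /h/.
Result: rad.trark.dreh.vroh.
Syllable 2 is /trark/: onset /tr/, nucleus /a/, coda /rk/.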